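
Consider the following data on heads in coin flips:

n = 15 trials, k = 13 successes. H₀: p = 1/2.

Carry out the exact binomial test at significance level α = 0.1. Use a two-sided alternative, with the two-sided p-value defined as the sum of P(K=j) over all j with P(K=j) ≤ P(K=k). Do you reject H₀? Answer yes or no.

Exact binomial: n=15, k=13, p₀=1/2=0.5000
P(X=j) = C(n,j)·p₀^j·(1−p₀)^(n−j); p = Σ P(X=j) over j with P(X=j) ≤ P(X=13)
p-value (two-sided) = 0.00739
At α=0.1: p < α → reject H₀

reject H₀: yes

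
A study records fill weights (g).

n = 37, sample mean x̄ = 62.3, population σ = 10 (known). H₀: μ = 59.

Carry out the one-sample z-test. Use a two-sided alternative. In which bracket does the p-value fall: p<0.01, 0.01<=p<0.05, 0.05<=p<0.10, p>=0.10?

SE = σ/√n = 10/√37 = 1.6440
z = (x̄−μ₀)/SE = (62.3−59)/1.6440 = 2.0073
p-value (two-sided) = 0.04472
→ bracket: 0.01<=p<0.05

p-value bracket: 0.01<=p<0.05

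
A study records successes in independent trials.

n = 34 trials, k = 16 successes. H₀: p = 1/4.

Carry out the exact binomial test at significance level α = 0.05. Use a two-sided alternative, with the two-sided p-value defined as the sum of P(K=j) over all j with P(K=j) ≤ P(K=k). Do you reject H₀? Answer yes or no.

Exact binomial: n=34, k=16, p₀=1/4=0.2500
P(X=j) = C(n,j)·p₀^j·(1−p₀)^(n−j); p = Σ P(X=j) over j with P(X=j) ≤ P(X=16)
p-value (two-sided) = 0.00505
At α=0.05: p < α → reject H₀

reject H₀: yes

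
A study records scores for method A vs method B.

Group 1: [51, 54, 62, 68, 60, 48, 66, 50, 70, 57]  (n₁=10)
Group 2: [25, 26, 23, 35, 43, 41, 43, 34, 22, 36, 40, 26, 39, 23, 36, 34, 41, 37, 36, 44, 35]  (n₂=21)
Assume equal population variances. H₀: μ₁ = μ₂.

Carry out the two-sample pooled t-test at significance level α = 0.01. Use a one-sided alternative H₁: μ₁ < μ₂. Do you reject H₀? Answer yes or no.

reject H₀: no

x̄₁=58.600, s₁=7.849, n₁=10
x̄₂=34.238, s₂=7.204, n₂=21
s_p² = [9·7.849² + 20·7.204²]/29 = 54.9038
SE = √(s_p²·(1/10+1/21)) = 2.8469
t = (58.600−34.238)/2.8469 = 8.5573
df = 29
p-value (one-sided, H₁ less) = 1.00000
At α=0.01: p ≥ α → fail to reject H₀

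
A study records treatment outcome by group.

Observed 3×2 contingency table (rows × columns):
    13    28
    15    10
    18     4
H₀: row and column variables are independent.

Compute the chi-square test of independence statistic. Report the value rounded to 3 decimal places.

test statistic = 15.247

Row totals [41, 25, 22], col totals [46, 42], n=88
χ² = (13−21.43)²/21.43 + (28−19.57)²/19.57 + (15−13.07)²/13.07 + (10−11.93)²/11.93 + (18−11.50)²/11.50 + (4−10.50)²/10.50 = 15.2466
df = 2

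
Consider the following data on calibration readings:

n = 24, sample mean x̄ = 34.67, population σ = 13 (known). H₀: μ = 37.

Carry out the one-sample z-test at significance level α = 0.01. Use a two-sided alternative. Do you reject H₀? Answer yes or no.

SE = σ/√n = 13/√24 = 2.6536
z = (x̄−μ₀)/SE = (34.67−37)/2.6536 = -0.8780
p-value (two-sided) = 0.37992
At α=0.01: p ≥ α → fail to reject H₀

reject H₀: no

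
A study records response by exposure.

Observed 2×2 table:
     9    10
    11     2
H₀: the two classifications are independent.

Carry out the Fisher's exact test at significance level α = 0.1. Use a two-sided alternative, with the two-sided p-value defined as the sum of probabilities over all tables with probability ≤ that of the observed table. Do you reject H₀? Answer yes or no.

Margins: r₁=19, r₂=13, c₁=20, c₂=12, n=32
p_obs = C(19,9)·C(13,11)/C(32,20); sum pmf over tables with pmf ≤ p_obs
p-value (two-sided) = 0.06187
At α=0.1: p < α → reject H₀

reject H₀: yes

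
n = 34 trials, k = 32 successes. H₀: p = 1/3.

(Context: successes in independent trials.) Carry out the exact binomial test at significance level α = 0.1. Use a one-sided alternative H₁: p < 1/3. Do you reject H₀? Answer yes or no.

Exact binomial: n=34, k=32, p₀=1/3=0.3333
P(X≤32) from Σ C(n,i)·p₀^i·(1−p₀)^(n−i)
p-value (one-sided, H₁ less) = 1.00000
At α=0.1: p ≥ α → fail to reject H₀

reject H₀: no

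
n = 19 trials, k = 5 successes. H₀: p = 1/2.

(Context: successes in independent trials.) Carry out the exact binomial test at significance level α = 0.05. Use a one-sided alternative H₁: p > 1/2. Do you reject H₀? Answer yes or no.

reject H₀: no

Exact binomial: n=19, k=5, p₀=1/2=0.5000
P(X≥5) from Σ C(n,i)·p₀^i·(1−p₀)^(n−i)
p-value (one-sided, H₁ greater) = 0.99039
At α=0.05: p ≥ α → fail to reject H₀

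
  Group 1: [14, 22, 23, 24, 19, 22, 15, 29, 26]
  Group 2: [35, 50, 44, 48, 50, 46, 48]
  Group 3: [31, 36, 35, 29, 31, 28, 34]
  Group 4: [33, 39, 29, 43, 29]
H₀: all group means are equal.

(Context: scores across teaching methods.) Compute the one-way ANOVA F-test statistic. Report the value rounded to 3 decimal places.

Group means [21.56, 45.86, 32.00, 34.60], grand mean 32.571
SSB = Σnᵢ(x̄ᵢ−x̄)² = 2350.578; SSW = ΣΣ(x−x̄ᵢ)² = 566.279
MSB = 2350.578/3 = 783.5259; MSW = 566.279/24 = 23.5950
F = MSB/MSW = 33.2073
df = (3, 24)

test statistic = 33.207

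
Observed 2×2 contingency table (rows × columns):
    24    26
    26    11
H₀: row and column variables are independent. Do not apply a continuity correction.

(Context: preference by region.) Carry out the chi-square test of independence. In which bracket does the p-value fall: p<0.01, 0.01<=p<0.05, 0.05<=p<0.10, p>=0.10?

Row totals [50, 37], col totals [50, 37], n=87
χ² = (24−28.74)²/28.74 + (26−21.26)²/21.26 + (26−21.26)²/21.26 + (11−15.74)²/15.74 = 4.3149
df = 1
p-value (upper-tail) = 0.03778
→ bracket: 0.01<=p<0.05

p-value bracket: 0.01<=p<0.05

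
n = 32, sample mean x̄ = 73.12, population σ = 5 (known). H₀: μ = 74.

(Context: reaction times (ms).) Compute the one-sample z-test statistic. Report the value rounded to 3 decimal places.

SE = σ/√n = 5/√32 = 0.8839
z = (x̄−μ₀)/SE = (73.12−74)/0.8839 = -0.9956

test statistic = -0.996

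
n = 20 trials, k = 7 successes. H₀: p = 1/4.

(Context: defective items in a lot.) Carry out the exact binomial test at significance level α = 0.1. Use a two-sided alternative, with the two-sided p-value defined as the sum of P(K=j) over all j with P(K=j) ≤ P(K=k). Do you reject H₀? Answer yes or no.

Exact binomial: n=20, k=7, p₀=1/4=0.2500
P(X=j) = C(n,j)·p₀^j·(1−p₀)^(n−j); p = Σ P(X=j) over j with P(X=j) ≤ P(X=7)
p-value (two-sided) = 0.30548
At α=0.1: p ≥ α → fail to reject H₀

reject H₀: no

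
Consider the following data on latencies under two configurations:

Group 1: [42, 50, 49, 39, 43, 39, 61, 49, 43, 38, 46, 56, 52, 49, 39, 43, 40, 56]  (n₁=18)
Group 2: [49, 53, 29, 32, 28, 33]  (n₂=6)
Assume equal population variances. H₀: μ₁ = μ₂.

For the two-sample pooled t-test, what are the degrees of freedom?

degrees of freedom = 22

df = n₁ + n₂ − 2 = 18 + 6 − 2 = 22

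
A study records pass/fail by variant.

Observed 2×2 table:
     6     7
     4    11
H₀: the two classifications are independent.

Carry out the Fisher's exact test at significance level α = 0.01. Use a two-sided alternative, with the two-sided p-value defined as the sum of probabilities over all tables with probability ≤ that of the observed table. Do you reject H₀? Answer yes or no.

reject H₀: no

Margins: r₁=13, r₂=15, c₁=10, c₂=18, n=28
p_obs = C(13,6)·C(15,4)/C(28,10); sum pmf over tables with pmf ≤ p_obs
p-value (two-sided) = 0.43280
At α=0.01: p ≥ α → fail to reject H₀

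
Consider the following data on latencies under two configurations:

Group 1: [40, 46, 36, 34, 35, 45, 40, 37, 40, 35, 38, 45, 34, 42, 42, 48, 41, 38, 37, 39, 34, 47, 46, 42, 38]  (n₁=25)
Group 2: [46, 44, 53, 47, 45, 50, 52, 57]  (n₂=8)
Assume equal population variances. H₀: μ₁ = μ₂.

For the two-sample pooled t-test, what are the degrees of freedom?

degrees of freedom = 31

df = n₁ + n₂ − 2 = 25 + 8 − 2 = 31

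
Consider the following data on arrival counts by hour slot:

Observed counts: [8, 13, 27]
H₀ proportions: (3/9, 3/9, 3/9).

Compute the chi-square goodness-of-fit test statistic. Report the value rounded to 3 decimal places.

n = 48; E_i = n·p_i = [16.00, 16.00, 16.00]
χ² = (8−16.00)²/16.00 + (13−16.00)²/16.00 + (27−16.00)²/16.00 = 12.1250
df = 2

test statistic = 12.125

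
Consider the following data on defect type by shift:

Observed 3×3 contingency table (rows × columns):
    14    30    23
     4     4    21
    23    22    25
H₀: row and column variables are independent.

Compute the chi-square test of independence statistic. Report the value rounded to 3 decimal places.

test statistic = 17.685

Row totals [67, 29, 70], col totals [41, 56, 69], n=166
χ² = (14−16.55)²/16.55 + (30−22.60)²/22.60 + (23−27.85)²/27.85 + (4−7.16)²/7.16 + (4−9.78)²/9.78 + (21−12.05)²/12.05 + (23−17.29)²/17.29 + (22−23.61)²/23.61 + (25−29.10)²/29.10 = 17.6854
df = 4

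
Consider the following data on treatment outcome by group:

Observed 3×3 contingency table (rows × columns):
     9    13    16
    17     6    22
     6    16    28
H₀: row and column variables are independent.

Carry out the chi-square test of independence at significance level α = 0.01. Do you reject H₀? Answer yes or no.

Row totals [38, 45, 50], col totals [32, 35, 66], n=133
χ² = (9−9.14)²/9.14 + (13−10.00)²/10.00 + (16−18.86)²/18.86 + (17−10.83)²/10.83 + (6−11.84)²/11.84 + (22−22.33)²/22.33 + (6−12.03)²/12.03 + (16−13.16)²/13.16 + (28−24.81)²/24.81 = 11.7876
df = 4
p-value (upper-tail) = 0.01900
At α=0.01: p ≥ α → fail to reject H₀

reject H₀: no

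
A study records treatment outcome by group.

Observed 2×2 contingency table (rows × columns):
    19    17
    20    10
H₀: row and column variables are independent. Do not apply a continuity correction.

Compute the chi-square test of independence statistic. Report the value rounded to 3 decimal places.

Row totals [36, 30], col totals [39, 27], n=66
χ² = (19−21.27)²/21.27 + (17−14.73)²/14.73 + (20−17.73)²/17.73 + (10−12.27)²/12.27 = 1.3058
df = 1

test statistic = 1.306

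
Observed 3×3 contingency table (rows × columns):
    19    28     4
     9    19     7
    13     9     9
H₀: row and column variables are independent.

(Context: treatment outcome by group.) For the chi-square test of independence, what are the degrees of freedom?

degrees of freedom = 4

df = (r−1)(c−1) = (3−1)·(3−1) = 4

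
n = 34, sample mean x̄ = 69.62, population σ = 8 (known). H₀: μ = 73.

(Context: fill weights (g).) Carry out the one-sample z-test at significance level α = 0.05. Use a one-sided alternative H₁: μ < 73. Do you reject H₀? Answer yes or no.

reject H₀: yes

SE = σ/√n = 8/√34 = 1.3720
z = (x̄−μ₀)/SE = (69.62−73)/1.3720 = -2.4636
p-value (one-sided, H₁ less) = 0.00688
At α=0.05: p < α → reject H₀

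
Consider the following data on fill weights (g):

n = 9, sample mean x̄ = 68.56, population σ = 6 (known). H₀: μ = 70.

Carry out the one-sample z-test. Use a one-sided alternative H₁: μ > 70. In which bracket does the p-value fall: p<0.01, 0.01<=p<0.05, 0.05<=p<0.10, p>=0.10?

SE = σ/√n = 6/√9 = 2.0000
z = (x̄−μ₀)/SE = (68.56−70)/2.0000 = -0.7200
p-value (one-sided, H₁ greater) = 0.76424
→ bracket: p>=0.10

p-value bracket: p>=0.10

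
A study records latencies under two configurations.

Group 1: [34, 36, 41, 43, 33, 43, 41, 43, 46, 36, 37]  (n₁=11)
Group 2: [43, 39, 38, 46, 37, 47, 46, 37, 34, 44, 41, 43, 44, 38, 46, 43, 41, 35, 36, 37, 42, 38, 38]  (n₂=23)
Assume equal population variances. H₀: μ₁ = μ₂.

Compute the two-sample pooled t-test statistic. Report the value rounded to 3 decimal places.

x̄₁=39.364, s₁=4.319, n₁=11
x̄₂=40.565, s₂=3.906, n₂=23
s_p² = [10·4.319² + 22·3.906²]/32 = 16.3187
SE = √(s_p²·(1/11+1/23)) = 1.4809
t = (39.364−40.565)/1.4809 = -0.8114
df = 32

test statistic = -0.811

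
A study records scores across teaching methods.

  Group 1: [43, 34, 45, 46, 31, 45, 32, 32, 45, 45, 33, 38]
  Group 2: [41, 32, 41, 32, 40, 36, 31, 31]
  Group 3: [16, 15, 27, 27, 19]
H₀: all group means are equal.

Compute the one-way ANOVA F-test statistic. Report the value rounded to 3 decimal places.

Group means [39.08, 35.50, 20.80], grand mean 34.280
SSB = Σnᵢ(x̄ᵢ−x̄)² = 1197.323; SSW = ΣΣ(x−x̄ᵢ)² = 715.717
MSB = 1197.323/2 = 598.6617; MSW = 715.717/22 = 32.5326
F = MSB/MSW = 18.4019
df = (2, 22)

test statistic = 18.402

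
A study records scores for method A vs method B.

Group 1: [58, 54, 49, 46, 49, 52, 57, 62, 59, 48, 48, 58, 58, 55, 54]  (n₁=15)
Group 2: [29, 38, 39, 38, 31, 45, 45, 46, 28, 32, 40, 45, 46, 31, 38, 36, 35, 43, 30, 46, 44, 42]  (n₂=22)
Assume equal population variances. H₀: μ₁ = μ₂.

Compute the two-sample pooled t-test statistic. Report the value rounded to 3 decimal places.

x̄₁=53.800, s₁=4.902, n₁=15
x̄₂=38.500, s₂=6.201, n₂=22
s_p² = [14·4.902² + 21·6.201²]/35 = 32.6829
SE = √(s_p²·(1/15+1/22)) = 1.9143
t = (53.800−38.500)/1.9143 = 7.9926
df = 35

test statistic = 7.993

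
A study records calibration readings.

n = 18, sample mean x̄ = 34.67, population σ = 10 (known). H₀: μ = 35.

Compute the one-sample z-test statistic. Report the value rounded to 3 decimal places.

SE = σ/√n = 10/√18 = 2.3570
z = (x̄−μ₀)/SE = (34.67−35)/2.3570 = -0.1400

test statistic = -0.140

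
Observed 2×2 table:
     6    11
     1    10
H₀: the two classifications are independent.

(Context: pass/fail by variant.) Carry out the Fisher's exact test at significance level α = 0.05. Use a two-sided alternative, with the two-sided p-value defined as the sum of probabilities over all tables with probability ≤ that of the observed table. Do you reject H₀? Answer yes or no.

reject H₀: no

Margins: r₁=17, r₂=11, c₁=7, c₂=21, n=28
p_obs = C(17,6)·C(11,1)/C(28,7); sum pmf over tables with pmf ≤ p_obs
p-value (two-sided) = 0.19138
At α=0.05: p ≥ α → fail to reject H₀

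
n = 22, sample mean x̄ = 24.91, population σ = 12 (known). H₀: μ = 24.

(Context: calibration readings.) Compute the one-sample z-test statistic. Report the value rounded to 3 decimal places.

SE = σ/√n = 12/√22 = 2.5584
z = (x̄−μ₀)/SE = (24.91−24)/2.5584 = 0.3557

test statistic = 0.356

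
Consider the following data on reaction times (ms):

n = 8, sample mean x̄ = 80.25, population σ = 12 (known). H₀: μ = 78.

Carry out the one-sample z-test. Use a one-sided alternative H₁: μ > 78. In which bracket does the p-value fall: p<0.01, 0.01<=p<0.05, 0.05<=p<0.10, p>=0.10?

SE = σ/√n = 12/√8 = 4.2426
z = (x̄−μ₀)/SE = (80.25−78)/4.2426 = 0.5303
p-value (one-sided, H₁ greater) = 0.29794
→ bracket: p>=0.10

p-value bracket: p>=0.10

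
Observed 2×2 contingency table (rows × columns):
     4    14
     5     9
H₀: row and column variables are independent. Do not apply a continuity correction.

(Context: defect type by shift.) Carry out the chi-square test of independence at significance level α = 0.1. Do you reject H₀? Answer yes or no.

Row totals [18, 14], col totals [9, 23], n=32
χ² = (4−5.06)²/5.06 + (14−12.94)²/12.94 + (5−3.94)²/3.94 + (9−10.06)²/10.06 = 0.7091
df = 1
p-value (upper-tail) = 0.39973
At α=0.1: p ≥ α → fail to reject H₀

reject H₀: no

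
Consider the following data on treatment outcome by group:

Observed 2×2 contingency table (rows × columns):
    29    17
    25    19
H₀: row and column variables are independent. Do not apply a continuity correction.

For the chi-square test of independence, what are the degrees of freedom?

degrees of freedom = 1

df = (r−1)(c−1) = (2−1)·(2−1) = 1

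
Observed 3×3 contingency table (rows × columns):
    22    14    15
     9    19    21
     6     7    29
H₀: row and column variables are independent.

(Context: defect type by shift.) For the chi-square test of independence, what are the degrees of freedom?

degrees of freedom = 4

df = (r−1)(c−1) = (3−1)·(3−1) = 4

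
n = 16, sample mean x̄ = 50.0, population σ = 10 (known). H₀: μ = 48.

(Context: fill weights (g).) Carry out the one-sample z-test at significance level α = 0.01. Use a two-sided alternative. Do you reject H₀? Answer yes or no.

reject H₀: no

SE = σ/√n = 10/√16 = 2.5000
z = (x̄−μ₀)/SE = (50.0−48)/2.5000 = 0.8000
p-value (two-sided) = 0.42371
At α=0.01: p ≥ α → fail to reject H₀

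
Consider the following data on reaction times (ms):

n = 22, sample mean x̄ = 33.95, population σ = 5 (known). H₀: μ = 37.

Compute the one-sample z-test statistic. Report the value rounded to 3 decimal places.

test statistic = -2.861

SE = σ/√n = 5/√22 = 1.0660
z = (x̄−μ₀)/SE = (33.95−37)/1.0660 = -2.8612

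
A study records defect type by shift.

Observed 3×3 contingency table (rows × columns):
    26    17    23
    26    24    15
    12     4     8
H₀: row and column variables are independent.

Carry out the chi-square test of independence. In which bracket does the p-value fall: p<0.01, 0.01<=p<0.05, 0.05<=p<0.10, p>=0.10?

Row totals [66, 65, 24], col totals [64, 45, 46], n=155
χ² = (26−27.25)²/27.25 + (17−19.16)²/19.16 + (23−19.59)²/19.59 + (26−26.84)²/26.84 + (24−18.87)²/18.87 + (15−19.29)²/19.29 + (12−9.91)²/9.91 + (4−6.97)²/6.97 + (8−7.12)²/7.12 = 5.0834
df = 4
p-value (upper-tail) = 0.27884
→ bracket: p>=0.10

p-value bracket: p>=0.10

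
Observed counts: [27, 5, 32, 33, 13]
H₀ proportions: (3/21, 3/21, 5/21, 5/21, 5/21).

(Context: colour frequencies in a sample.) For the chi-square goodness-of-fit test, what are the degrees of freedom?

df = k − 1 = 5 − 1 = 4

degrees of freedom = 4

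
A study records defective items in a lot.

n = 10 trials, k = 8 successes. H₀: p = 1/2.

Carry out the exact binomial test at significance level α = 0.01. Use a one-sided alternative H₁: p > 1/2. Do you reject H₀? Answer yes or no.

Exact binomial: n=10, k=8, p₀=1/2=0.5000
P(X≥8) from Σ C(n,i)·p₀^i·(1−p₀)^(n−i)
p-value (one-sided, H₁ greater) = 0.05469
At α=0.01: p ≥ α → fail to reject H₀

reject H₀: no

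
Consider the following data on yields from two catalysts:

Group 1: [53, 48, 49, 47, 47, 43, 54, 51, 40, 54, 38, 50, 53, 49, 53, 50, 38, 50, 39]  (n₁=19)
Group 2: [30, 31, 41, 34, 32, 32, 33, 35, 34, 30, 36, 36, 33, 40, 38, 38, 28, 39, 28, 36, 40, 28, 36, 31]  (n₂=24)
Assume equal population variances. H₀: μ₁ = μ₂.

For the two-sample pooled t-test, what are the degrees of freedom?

degrees of freedom = 41

df = n₁ + n₂ − 2 = 19 + 24 − 2 = 41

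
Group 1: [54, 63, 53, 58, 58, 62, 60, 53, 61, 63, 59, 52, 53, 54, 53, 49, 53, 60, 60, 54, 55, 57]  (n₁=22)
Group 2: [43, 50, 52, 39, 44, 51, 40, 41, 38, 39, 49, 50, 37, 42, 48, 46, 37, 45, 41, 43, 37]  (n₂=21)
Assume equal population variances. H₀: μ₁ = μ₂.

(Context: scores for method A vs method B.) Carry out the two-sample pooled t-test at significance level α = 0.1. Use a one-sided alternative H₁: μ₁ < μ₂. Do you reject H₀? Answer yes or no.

x̄₁=56.545, s₁=4.032, n₁=22
x̄₂=43.429, s₂=4.986, n₂=21
s_p² = [21·4.032² + 20·4.986²]/41 = 20.4536
SE = √(s_p²·(1/22+1/21)) = 1.3797
t = (56.545−43.429)/1.3797 = 9.5068
df = 41
p-value (one-sided, H₁ less) = 1.00000
At α=0.1: p ≥ α → fail to reject H₀

reject H₀: no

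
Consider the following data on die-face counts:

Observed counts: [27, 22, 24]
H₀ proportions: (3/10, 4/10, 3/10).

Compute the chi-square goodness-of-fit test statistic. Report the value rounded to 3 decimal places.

n = 73; E_i = n·p_i = [21.90, 29.20, 21.90]
χ² = (27−21.90)²/21.90 + (22−29.20)²/29.20 + (24−21.90)²/21.90 = 3.1644
df = 2

test statistic = 3.164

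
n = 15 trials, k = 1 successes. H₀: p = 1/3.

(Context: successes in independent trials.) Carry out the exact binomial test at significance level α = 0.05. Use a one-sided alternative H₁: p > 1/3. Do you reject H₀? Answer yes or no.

reject H₀: no

Exact binomial: n=15, k=1, p₀=1/3=0.3333
P(X≥1) from Σ C(n,i)·p₀^i·(1−p₀)^(n−i)
p-value (one-sided, H₁ greater) = 0.99772
At α=0.05: p ≥ α → fail to reject H₀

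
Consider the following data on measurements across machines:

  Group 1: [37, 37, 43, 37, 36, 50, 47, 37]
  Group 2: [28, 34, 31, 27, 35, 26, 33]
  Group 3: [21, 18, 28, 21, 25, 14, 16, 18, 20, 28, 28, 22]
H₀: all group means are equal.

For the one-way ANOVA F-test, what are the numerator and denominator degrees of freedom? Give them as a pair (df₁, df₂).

k = 3 groups, N = 27 total
df = (k−1, N−k) = (3−1, 27−3) = (2, 24)

degrees of freedom = [2, 24]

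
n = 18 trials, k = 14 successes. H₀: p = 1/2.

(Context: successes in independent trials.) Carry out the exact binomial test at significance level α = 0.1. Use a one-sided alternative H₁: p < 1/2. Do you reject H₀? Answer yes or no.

Exact binomial: n=18, k=14, p₀=1/2=0.5000
P(X≤14) from Σ C(n,i)·p₀^i·(1−p₀)^(n−i)
p-value (one-sided, H₁ less) = 0.99623
At α=0.1: p ≥ α → fail to reject H₀

reject H₀: no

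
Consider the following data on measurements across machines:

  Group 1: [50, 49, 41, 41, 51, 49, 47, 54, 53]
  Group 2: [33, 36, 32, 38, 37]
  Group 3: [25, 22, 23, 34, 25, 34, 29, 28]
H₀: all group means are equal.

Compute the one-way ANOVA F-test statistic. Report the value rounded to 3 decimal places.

Group means [48.33, 35.20, 27.50], grand mean 37.773
SSB = Σnᵢ(x̄ᵢ−x̄)² = 1881.064; SSW = ΣΣ(x−x̄ᵢ)² = 350.800
MSB = 1881.064/2 = 940.5318; MSW = 350.800/19 = 18.4632
F = MSB/MSW = 50.9410
df = (2, 19)

test statistic = 50.941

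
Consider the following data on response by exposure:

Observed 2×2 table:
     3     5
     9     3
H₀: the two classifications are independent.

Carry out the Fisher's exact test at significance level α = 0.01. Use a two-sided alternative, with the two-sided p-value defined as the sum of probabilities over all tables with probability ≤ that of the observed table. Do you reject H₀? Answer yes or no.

reject H₀: no

Margins: r₁=8, r₂=12, c₁=12, c₂=8, n=20
p_obs = C(8,3)·C(12,9)/C(20,12); sum pmf over tables with pmf ≤ p_obs
p-value (two-sided) = 0.16747
At α=0.01: p ≥ α → fail to reject H₀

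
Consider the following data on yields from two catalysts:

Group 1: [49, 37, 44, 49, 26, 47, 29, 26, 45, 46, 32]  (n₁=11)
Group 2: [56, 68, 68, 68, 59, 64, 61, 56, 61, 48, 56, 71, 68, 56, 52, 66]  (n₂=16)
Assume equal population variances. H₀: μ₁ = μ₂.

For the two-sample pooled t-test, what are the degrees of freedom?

degrees of freedom = 25

df = n₁ + n₂ − 2 = 11 + 16 − 2 = 25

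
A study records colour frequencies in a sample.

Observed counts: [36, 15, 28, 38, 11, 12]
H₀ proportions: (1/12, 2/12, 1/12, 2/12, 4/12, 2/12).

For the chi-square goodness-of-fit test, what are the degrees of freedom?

degrees of freedom = 5

df = k − 1 = 6 − 1 = 5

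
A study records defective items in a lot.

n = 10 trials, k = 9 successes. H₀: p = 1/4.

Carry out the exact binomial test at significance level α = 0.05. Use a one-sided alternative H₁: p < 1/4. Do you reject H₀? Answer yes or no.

Exact binomial: n=10, k=9, p₀=1/4=0.2500
P(X≤9) from Σ C(n,i)·p₀^i·(1−p₀)^(n−i)
p-value (one-sided, H₁ less) = 1.00000
At α=0.05: p ≥ α → fail to reject H₀

reject H₀: no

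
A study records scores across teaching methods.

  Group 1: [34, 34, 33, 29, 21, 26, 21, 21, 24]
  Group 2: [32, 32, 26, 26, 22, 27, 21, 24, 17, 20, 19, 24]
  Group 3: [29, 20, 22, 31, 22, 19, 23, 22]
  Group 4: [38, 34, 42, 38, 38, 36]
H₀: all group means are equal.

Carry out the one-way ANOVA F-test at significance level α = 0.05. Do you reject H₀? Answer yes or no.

Group means [27.00, 24.17, 23.50, 37.67], grand mean 27.057
SSB = Σnᵢ(x̄ᵢ−x̄)² = 876.886; SSW = ΣΣ(x−x̄ᵢ)² = 665.000
MSB = 876.886/3 = 292.2952; MSW = 665.000/31 = 21.4516
F = MSB/MSW = 13.6258
df = (3, 31)
p-value (upper-tail) = 0.00001
At α=0.05: p < α → reject H₀

reject H₀: yes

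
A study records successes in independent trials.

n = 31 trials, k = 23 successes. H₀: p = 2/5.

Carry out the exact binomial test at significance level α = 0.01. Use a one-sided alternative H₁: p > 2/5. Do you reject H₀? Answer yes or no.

Exact binomial: n=31, k=23, p₀=2/5=0.4000
P(X≥23) from Σ C(n,i)·p₀^i·(1−p₀)^(n−i)
p-value (one-sided, H₁ greater) = 0.00012
At α=0.01: p < α → reject H₀

reject H₀: yes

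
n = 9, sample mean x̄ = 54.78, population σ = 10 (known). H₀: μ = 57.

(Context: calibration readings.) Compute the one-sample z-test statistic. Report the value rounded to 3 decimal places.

SE = σ/√n = 10/√9 = 3.3333
z = (x̄−μ₀)/SE = (54.78−57)/3.3333 = -0.6660

test statistic = -0.666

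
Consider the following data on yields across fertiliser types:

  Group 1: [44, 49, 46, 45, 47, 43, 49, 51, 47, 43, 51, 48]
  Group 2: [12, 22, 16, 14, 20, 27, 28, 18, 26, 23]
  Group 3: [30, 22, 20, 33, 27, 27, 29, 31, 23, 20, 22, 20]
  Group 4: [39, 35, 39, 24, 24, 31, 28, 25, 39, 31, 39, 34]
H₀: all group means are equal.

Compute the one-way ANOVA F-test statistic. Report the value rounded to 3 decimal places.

Group means [46.92, 20.60, 25.33, 32.33], grand mean 31.761
SSB = Σnᵢ(x̄ᵢ−x̄)² = 4501.720; SSW = ΣΣ(x−x̄ᵢ)² = 1012.650
MSB = 4501.720/3 = 1500.5732; MSW = 1012.650/42 = 24.1107
F = MSB/MSW = 62.2368
df = (3, 42)

test statistic = 62.237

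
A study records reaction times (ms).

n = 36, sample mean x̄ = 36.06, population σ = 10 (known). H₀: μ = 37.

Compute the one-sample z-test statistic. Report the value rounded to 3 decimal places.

test statistic = -0.564

SE = σ/√n = 10/√36 = 1.6667
z = (x̄−μ₀)/SE = (36.06−37)/1.6667 = -0.5640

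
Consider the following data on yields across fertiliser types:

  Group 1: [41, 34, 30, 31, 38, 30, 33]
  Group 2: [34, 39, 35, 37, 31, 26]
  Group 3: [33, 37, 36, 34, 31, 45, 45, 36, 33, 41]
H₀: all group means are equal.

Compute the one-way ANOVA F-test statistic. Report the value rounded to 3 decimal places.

test statistic = 1.437

Group means [33.86, 33.67, 37.10], grand mean 35.217
SSB = Σnᵢ(x̄ᵢ−x̄)² = 62.823; SSW = ΣΣ(x−x̄ᵢ)² = 437.090
MSB = 62.823/2 = 31.4113; MSW = 437.090/20 = 21.8545
F = MSB/MSW = 1.4373
df = (2, 20)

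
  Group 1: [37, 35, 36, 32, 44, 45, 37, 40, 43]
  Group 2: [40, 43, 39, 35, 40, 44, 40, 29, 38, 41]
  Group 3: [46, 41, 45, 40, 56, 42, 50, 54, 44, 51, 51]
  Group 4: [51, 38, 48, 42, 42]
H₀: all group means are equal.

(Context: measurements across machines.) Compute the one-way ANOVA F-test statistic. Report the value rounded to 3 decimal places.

test statistic = 7.348

Group means [38.78, 38.90, 47.27, 44.20], grand mean 42.257
SSB = Σnᵢ(x̄ᵢ−x̄)² = 517.248; SSW = ΣΣ(x−x̄ᵢ)² = 727.437
MSB = 517.248/3 = 172.4161; MSW = 727.437/31 = 23.4657
F = MSB/MSW = 7.3476
df = (3, 31)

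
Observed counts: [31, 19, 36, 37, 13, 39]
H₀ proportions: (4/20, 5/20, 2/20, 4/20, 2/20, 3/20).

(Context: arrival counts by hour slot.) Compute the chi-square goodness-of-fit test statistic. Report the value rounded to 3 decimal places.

test statistic = 41.480

n = 175; E_i = n·p_i = [35.00, 43.75, 17.50, 35.00, 17.50, 26.25]
χ² = (31−35.00)²/35.00 + (19−43.75)²/43.75 + (36−17.50)²/17.50 + (37−35.00)²/35.00 + (13−17.50)²/17.50 + (39−26.25)²/26.25 = 41.4800
df = 5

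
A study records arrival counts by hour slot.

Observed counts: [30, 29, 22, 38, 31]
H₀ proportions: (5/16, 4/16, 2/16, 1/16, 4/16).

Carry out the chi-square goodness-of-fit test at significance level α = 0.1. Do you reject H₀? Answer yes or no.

n = 150; E_i = n·p_i = [46.88, 37.50, 18.75, 9.38, 37.50]
χ² = (30−46.88)²/46.88 + (29−37.50)²/37.50 + (22−18.75)²/18.75 + (38−9.38)²/9.38 + (31−37.50)²/37.50 = 97.0933
df = 4
p-value (upper-tail) = 0.00000
At α=0.1: p < α → reject H₀

reject H₀: yes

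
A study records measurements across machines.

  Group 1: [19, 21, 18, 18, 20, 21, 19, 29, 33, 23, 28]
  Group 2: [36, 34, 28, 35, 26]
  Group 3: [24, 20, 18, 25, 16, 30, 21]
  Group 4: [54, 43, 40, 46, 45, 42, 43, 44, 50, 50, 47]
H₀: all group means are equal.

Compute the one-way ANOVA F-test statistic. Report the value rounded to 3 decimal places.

Group means [22.64, 31.80, 22.00, 45.82], grand mean 31.353
SSB = Σnᵢ(x̄ᵢ−x̄)² = 3750.783; SSW = ΣΣ(x−x̄ᵢ)² = 644.982
MSB = 3750.783/3 = 1250.2610; MSW = 644.982/30 = 21.4994
F = MSB/MSW = 58.1533
df = (3, 30)

test statistic = 58.153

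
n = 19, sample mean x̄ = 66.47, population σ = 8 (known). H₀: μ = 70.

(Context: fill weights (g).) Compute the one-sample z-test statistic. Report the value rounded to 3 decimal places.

test statistic = -1.923

SE = σ/√n = 8/√19 = 1.8353
z = (x̄−μ₀)/SE = (66.47−70)/1.8353 = -1.9234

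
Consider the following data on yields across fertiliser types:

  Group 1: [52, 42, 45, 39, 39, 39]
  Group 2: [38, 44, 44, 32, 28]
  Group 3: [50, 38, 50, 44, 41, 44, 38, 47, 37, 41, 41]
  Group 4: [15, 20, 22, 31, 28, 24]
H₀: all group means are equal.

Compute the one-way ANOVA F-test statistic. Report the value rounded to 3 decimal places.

test statistic = 18.745

Group means [42.67, 37.20, 42.82, 23.33], grand mean 37.607
SSB = Σnᵢ(x̄ᵢ−x̄)² = 1675.576; SSW = ΣΣ(x−x̄ᵢ)² = 715.103
MSB = 1675.576/3 = 558.5252; MSW = 715.103/24 = 29.7960
F = MSB/MSW = 18.7450
df = (3, 24)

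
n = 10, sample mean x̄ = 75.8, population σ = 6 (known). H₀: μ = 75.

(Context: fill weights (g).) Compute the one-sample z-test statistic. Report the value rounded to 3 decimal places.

SE = σ/√n = 6/√10 = 1.8974
z = (x̄−μ₀)/SE = (75.8−75)/1.8974 = 0.4216

test statistic = 0.422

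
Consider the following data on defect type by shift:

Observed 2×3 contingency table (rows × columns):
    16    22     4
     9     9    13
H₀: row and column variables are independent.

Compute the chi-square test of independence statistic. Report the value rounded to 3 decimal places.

Row totals [42, 31], col totals [25, 31, 17], n=73
χ² = (16−14.38)²/14.38 + (22−17.84)²/17.84 + (4−9.78)²/9.78 + (9−10.62)²/10.62 + (9−13.16)²/13.16 + (13−7.22)²/7.22 = 10.7632
df = 2

test statistic = 10.763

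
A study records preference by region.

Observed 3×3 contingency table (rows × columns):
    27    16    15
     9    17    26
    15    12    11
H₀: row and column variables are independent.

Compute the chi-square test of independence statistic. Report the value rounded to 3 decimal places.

Row totals [58, 52, 38], col totals [51, 45, 52], n=148
χ² = (27−19.99)²/19.99 + (16−17.64)²/17.64 + (15−20.38)²/20.38 + (9−17.92)²/17.92 + (17−15.81)²/15.81 + (26−18.27)²/18.27 + (15−13.09)²/13.09 + (12−11.55)²/11.55 + (11−13.35)²/13.35 = 12.5398
df = 4

test statistic = 12.540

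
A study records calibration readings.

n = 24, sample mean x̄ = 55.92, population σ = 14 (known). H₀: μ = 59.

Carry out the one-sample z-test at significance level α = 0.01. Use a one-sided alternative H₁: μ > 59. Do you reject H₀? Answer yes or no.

SE = σ/√n = 14/√24 = 2.8577
z = (x̄−μ₀)/SE = (55.92−59)/2.8577 = -1.0778
p-value (one-sided, H₁ greater) = 0.85943
At α=0.01: p ≥ α → fail to reject H₀

reject H₀: no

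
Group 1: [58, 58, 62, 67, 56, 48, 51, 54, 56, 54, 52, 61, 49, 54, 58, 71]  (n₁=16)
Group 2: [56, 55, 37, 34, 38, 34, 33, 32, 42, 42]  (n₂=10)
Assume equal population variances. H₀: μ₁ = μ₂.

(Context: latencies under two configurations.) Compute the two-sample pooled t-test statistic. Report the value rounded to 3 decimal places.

test statistic = 5.652

x̄₁=56.812, s₁=6.188, n₁=16
x̄₂=40.300, s₂=8.731, n₂=10
s_p² = [15·6.188² + 9·8.731²]/24 = 52.5224
SE = √(s_p²·(1/16+1/10)) = 2.9215
t = (56.812−40.300)/2.9215 = 5.6522
df = 24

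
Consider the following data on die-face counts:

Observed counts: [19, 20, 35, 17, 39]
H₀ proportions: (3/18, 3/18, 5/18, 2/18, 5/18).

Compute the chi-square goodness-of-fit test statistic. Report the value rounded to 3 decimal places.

test statistic = 1.174

n = 130; E_i = n·p_i = [21.67, 21.67, 36.11, 14.44, 36.11]
χ² = (19−21.67)²/21.67 + (20−21.67)²/21.67 + (35−36.11)²/36.11 + (17−14.44)²/14.44 + (39−36.11)²/36.11 = 1.1738
df = 4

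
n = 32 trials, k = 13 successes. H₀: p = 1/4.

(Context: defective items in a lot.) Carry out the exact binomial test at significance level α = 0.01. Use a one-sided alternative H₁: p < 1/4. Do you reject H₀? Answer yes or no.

Exact binomial: n=32, k=13, p₀=1/4=0.2500
P(X≤13) from Σ C(n,i)·p₀^i·(1−p₀)^(n−i)
p-value (one-sided, H₁ less) = 0.98414
At α=0.01: p ≥ α → fail to reject H₀

reject H₀: no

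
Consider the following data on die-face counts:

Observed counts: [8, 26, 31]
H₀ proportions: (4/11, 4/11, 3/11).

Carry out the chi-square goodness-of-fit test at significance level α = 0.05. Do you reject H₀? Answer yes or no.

reject H₀: yes

n = 65; E_i = n·p_i = [23.64, 23.64, 17.73]
χ² = (8−23.64)²/23.64 + (26−23.64)²/23.64 + (31−17.73)²/17.73 = 20.5179
df = 2
p-value (upper-tail) = 0.00004
At α=0.05: p < α → reject H₀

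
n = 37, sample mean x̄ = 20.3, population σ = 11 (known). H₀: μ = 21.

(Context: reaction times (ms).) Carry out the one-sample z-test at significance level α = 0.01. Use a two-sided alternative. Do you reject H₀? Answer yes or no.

SE = σ/√n = 11/√37 = 1.8084
z = (x̄−μ₀)/SE = (20.3−21)/1.8084 = -0.3871
p-value (two-sided) = 0.69869
At α=0.01: p ≥ α → fail to reject H₀

reject H₀: no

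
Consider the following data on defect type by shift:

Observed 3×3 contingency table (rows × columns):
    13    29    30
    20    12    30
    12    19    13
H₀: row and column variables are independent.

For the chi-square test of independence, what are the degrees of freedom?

df = (r−1)(c−1) = (3−1)·(3−1) = 4

degrees of freedom = 4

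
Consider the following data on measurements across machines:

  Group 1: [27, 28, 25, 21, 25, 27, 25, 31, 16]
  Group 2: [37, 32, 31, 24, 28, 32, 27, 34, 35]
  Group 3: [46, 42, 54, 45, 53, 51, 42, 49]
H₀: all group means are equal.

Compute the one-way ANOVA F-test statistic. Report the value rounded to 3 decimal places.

Group means [25.00, 31.11, 47.75], grand mean 34.115
SSB = Σnᵢ(x̄ᵢ−x̄)² = 2316.265; SSW = ΣΣ(x−x̄ᵢ)² = 442.389
MSB = 2316.265/2 = 1158.1325; MSW = 442.389/23 = 19.2343
F = MSB/MSW = 60.2118
df = (2, 23)

test statistic = 60.212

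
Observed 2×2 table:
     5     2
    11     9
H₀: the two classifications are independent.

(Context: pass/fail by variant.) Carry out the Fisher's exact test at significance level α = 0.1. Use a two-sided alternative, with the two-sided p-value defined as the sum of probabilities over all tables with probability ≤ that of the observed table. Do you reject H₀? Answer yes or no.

reject H₀: no

Margins: r₁=7, r₂=20, c₁=16, c₂=11, n=27
p_obs = C(7,5)·C(20,11)/C(27,16); sum pmf over tables with pmf ≤ p_obs
p-value (two-sided) = 0.66184
At α=0.1: p ≥ α → fail to reject H₀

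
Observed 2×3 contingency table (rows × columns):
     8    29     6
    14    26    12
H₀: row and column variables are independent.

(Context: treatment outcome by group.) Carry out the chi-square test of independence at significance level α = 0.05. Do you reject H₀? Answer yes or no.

Row totals [43, 52], col totals [22, 55, 18], n=95
χ² = (8−9.96)²/9.96 + (29−24.89)²/24.89 + (6−8.15)²/8.15 + (14−12.04)²/12.04 + (26−30.11)²/30.11 + (12−9.85)²/9.85 = 2.9741
df = 2
p-value (upper-tail) = 0.22604
At α=0.05: p ≥ α → fail to reject H₀

reject H₀: no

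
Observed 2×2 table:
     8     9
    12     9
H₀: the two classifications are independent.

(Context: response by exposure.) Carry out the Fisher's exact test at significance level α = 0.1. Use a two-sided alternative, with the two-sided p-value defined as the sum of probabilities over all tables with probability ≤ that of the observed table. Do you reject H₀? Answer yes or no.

Margins: r₁=17, r₂=21, c₁=20, c₂=18, n=38
p_obs = C(17,8)·C(21,12)/C(38,20); sum pmf over tables with pmf ≤ p_obs
p-value (two-sided) = 0.74464
At α=0.1: p ≥ α → fail to reject H₀

reject H₀: no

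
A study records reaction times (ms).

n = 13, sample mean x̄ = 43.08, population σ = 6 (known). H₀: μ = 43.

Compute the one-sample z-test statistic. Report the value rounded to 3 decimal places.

SE = σ/√n = 6/√13 = 1.6641
z = (x̄−μ₀)/SE = (43.08−43)/1.6641 = 0.0481

test statistic = 0.048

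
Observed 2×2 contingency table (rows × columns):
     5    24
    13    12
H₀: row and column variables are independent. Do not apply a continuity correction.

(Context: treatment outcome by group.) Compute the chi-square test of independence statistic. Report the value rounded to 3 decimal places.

test statistic = 7.299

Row totals [29, 25], col totals [18, 36], n=54
χ² = (5−9.67)²/9.67 + (24−19.33)²/19.33 + (13−8.33)²/8.33 + (12−16.67)²/16.67 = 7.2993
df = 1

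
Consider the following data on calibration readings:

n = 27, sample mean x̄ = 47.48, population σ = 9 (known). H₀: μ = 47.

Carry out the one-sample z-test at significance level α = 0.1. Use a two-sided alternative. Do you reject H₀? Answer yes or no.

reject H₀: no

SE = σ/√n = 9/√27 = 1.7321
z = (x̄−μ₀)/SE = (47.48−47)/1.7321 = 0.2771
p-value (two-sided) = 0.78168
At α=0.1: p ≥ α → fail to reject H₀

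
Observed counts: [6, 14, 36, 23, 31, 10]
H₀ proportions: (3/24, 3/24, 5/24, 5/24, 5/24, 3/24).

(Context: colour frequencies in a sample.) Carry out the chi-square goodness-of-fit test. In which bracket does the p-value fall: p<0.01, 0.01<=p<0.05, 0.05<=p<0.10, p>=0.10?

p-value bracket: 0.01<=p<0.05

n = 120; E_i = n·p_i = [15.00, 15.00, 25.00, 25.00, 25.00, 15.00]
χ² = (6−15.00)²/15.00 + (14−15.00)²/15.00 + (36−25.00)²/25.00 + (23−25.00)²/25.00 + (31−25.00)²/25.00 + (10−15.00)²/15.00 = 13.5733
df = 5
p-value (upper-tail) = 0.01856
→ bracket: 0.01<=p<0.05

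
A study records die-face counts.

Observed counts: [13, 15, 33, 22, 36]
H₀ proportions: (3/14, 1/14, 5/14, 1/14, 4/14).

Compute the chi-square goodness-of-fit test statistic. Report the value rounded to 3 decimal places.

test statistic = 34.780

n = 119; E_i = n·p_i = [25.50, 8.50, 42.50, 8.50, 34.00]
χ² = (13−25.50)²/25.50 + (15−8.50)²/8.50 + (33−42.50)²/42.50 + (22−8.50)²/8.50 + (36−34.00)²/34.00 = 34.7804
df = 4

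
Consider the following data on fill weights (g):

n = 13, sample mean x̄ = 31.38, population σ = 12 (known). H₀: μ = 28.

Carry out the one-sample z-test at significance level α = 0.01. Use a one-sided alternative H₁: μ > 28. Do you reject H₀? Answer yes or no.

SE = σ/√n = 12/√13 = 3.3282
z = (x̄−μ₀)/SE = (31.38−28)/3.3282 = 1.0156
p-value (one-sided, H₁ greater) = 0.15492
At α=0.01: p ≥ α → fail to reject H₀

reject H₀: no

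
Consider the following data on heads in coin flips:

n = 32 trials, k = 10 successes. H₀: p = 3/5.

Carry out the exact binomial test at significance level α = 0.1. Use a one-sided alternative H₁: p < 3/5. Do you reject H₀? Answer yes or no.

reject H₀: yes

Exact binomial: n=32, k=10, p₀=3/5=0.6000
P(X≤10) from Σ C(n,i)·p₀^i·(1−p₀)^(n−i)
p-value (one-sided, H₁ less) = 0.00095
At α=0.1: p < α → reject H₀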